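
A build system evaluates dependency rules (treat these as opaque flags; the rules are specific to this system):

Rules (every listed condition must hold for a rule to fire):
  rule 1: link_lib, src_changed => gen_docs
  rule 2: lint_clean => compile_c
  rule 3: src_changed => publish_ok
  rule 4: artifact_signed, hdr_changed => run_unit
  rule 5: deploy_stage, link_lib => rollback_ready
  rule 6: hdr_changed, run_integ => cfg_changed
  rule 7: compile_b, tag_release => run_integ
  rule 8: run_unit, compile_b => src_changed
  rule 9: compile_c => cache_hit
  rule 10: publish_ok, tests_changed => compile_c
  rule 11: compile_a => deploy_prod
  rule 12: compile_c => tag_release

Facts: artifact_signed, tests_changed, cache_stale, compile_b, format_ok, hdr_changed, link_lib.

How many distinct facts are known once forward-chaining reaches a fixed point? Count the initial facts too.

16

Round 1 fires rule 4, giving run_unit.
Round 2 fires rule 8, giving src_changed.
Round 3 fires rule 1, rule 3, giving gen_docs, publish_ok.
Round 4 fires rule 10, giving compile_c.
Round 5 fires rule 9, rule 12, giving cache_hit, tag_release.
Round 6 fires rule 7, giving run_integ.
Round 7 fires rule 6, giving cfg_changed.
Closure: {artifact_signed, cache_hit, cache_stale, cfg_changed, compile_b, compile_c, format_ok, gen_docs, hdr_changed, link_lib, publish_ok, run_integ, run_unit, src_changed, tag_release, tests_changed} — 16 facts.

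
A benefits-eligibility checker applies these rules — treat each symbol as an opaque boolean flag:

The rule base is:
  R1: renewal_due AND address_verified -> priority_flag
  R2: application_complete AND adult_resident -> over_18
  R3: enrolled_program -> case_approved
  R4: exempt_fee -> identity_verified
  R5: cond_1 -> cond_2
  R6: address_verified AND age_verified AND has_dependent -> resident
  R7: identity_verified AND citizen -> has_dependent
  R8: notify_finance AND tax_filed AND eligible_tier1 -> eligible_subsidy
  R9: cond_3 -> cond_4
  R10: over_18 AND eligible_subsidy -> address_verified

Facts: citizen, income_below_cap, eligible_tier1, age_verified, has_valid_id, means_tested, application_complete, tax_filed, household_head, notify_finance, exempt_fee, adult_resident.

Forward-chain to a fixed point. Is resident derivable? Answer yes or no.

Round 1 — R2, R4, R8, derive over_18, identity_verified, eligible_subsidy.
Round 2 — R7, R10, derive has_dependent, address_verified.
Round 3 — R6, derive resident.
resident appears in round 3, so it is derivable.

yes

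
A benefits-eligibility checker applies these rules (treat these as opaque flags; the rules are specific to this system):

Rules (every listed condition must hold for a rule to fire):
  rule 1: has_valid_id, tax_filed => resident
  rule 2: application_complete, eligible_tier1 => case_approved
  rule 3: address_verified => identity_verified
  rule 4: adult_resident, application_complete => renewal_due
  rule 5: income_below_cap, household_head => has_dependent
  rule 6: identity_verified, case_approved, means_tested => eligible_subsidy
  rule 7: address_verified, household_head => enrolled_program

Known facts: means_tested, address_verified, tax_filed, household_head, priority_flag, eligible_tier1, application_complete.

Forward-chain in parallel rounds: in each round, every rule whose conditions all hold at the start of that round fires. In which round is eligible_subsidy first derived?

[1] rule 2 [application_complete, eligible_tier1 => case_approved]; rule 3 [address_verified => identity_verified]; rule 7 [address_verified, household_head => enrolled_program]. ⇒ new: case_approved, identity_verified, enrolled_program.
[2] rule 6 [identity_verified, case_approved, means_tested => eligible_subsidy]. ⇒ new: eligible_subsidy.
eligible_subsidy first appears in round 2.

2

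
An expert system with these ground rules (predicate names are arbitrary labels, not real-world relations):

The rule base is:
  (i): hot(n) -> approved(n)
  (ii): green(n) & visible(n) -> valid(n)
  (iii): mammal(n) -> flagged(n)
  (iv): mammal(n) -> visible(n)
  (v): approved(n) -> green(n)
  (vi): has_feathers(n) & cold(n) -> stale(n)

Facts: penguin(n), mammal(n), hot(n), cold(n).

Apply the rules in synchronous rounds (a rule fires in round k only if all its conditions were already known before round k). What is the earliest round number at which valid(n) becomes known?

3

[1] (i) [hot(n) -> approved(n)]; (iii) [mammal(n) -> flagged(n)]; (iv) [mammal(n) -> visible(n)]. ⇒ new: approved(n), flagged(n), visible(n).
[2] (v) [approved(n) -> green(n)]. ⇒ new: green(n).
[3] (ii) [green(n) & visible(n) -> valid(n)]. ⇒ new: valid(n).
valid(n) first appears in round 3.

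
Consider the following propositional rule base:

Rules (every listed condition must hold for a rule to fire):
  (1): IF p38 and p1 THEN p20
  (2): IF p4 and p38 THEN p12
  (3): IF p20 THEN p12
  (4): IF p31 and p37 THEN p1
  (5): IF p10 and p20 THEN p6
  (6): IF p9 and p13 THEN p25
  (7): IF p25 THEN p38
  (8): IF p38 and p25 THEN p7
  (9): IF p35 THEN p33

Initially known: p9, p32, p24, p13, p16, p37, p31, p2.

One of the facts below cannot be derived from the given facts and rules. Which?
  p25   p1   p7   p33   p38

p33

Round 1 fires (4), (6), giving p1, p25.
Round 2 fires (7), giving p38.
Round 3 fires (1), (8), giving p20, p7.
Round 4 fires (3), giving p12.
Derived: p7 (round 3), p38 (round 2), p25 (round 1), p1 (round 1). p33 never appears in any round.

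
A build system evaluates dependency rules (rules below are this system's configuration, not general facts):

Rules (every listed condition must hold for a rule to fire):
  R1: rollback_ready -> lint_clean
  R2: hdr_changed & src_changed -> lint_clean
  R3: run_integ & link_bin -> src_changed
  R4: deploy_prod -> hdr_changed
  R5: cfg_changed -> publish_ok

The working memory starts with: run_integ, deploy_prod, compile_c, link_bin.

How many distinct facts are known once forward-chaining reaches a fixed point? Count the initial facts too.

Round 1 — R3, R4, derive src_changed, hdr_changed.
Round 2 — R2, derive lint_clean.
Closure: {compile_c, deploy_prod, hdr_changed, link_bin, lint_clean, run_integ, src_changed} — 7 facts.

7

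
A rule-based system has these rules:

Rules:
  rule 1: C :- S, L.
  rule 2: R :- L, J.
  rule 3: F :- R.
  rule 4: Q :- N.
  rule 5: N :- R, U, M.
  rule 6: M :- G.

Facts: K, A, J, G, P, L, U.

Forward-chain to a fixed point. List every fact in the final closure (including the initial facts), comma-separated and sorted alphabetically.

Round 1 — rule 2, rule 6, derive R, M.
Round 2 — rule 3, rule 5, derive F, N.
Round 3 — rule 4, derive Q.

A, F, G, J, K, L, M, N, P, Q, R, U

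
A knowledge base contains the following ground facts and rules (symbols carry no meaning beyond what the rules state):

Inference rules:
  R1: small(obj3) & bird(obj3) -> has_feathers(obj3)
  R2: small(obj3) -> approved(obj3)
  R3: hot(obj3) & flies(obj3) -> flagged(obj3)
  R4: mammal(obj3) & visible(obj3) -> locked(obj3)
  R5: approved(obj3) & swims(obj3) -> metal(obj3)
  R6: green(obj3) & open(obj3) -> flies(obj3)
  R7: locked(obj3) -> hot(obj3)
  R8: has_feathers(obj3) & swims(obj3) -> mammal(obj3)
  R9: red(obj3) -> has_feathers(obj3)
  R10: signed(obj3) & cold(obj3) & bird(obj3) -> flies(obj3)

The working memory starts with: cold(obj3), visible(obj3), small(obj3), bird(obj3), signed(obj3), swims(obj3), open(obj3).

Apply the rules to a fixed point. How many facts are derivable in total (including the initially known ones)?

15

Round 1: R1 [small(obj3) & bird(obj3) -> has_feathers(obj3)]; R2 [small(obj3) -> approved(obj3)]; R10 [signed(obj3) & cold(obj3) & bird(obj3) -> flies(obj3)]. Adds has_feathers(obj3), approved(obj3), flies(obj3).
Round 2: R5 [approved(obj3) & swims(obj3) -> metal(obj3)]; R8 [has_feathers(obj3) & swims(obj3) -> mammal(obj3)]. Adds metal(obj3), mammal(obj3).
Round 3: R4 [mammal(obj3) & visible(obj3) -> locked(obj3)]. Adds locked(obj3).
Round 4: R7 [locked(obj3) -> hot(obj3)]. Adds hot(obj3).
Round 5: R3 [hot(obj3) & flies(obj3) -> flagged(obj3)]. Adds flagged(obj3).
Closure: {approved(obj3), bird(obj3), cold(obj3), flagged(obj3), flies(obj3), has_feathers(obj3), hot(obj3), locked(obj3), mammal(obj3), metal(obj3), open(obj3), signed(obj3), small(obj3), swims(obj3), visible(obj3)} — 15 facts.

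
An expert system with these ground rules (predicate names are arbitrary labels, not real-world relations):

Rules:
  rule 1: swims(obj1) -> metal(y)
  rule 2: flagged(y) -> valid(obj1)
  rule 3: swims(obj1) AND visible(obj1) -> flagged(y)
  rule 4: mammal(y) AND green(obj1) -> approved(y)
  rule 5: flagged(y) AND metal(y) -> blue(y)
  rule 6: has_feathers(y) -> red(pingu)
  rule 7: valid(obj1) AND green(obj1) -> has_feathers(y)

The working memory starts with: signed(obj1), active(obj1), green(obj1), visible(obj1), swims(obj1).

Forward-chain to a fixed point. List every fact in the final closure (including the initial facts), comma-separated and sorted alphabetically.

Round 1 — rule 1, rule 3, derive metal(y), flagged(y).
Round 2 — rule 2, rule 5, derive valid(obj1), blue(y).
Round 3 — rule 7, derive has_feathers(y).
Round 4 — rule 6, derive red(pingu).

active(obj1), blue(y), flagged(y), green(obj1), has_feathers(y), metal(y), red(pingu), signed(obj1), swims(obj1), valid(obj1), visible(obj1)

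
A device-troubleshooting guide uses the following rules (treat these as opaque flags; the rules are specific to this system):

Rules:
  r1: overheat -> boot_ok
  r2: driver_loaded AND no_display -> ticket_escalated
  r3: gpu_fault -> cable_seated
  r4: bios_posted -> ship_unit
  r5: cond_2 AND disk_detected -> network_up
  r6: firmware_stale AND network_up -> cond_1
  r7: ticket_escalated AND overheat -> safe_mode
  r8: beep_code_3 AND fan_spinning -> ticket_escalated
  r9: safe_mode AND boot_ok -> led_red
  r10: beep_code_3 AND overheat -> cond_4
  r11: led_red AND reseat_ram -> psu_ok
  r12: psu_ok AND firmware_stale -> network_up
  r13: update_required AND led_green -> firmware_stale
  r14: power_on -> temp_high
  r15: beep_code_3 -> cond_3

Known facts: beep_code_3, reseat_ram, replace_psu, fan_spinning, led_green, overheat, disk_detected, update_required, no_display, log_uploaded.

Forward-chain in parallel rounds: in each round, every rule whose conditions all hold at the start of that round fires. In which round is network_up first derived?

Round 1 — r1, r8, r10, r13, r15, derive boot_ok, ticket_escalated, cond_4, firmware_stale, cond_3.
Round 2 — r7, derive safe_mode.
Round 3 — r9, derive led_red.
Round 4 — r11, derive psu_ok.
Round 5 — r12, derive network_up.
network_up first appears in round 5.

5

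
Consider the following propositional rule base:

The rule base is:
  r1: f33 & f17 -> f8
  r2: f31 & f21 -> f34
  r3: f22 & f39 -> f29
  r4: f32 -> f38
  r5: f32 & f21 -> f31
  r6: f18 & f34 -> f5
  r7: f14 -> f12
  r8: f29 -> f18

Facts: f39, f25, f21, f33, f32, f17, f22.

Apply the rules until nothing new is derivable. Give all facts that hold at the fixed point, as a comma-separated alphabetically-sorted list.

[1] r1 [f33 & f17 -> f8]; r3 [f22 & f39 -> f29]; r4 [f32 -> f38]; r5 [f32 & f21 -> f31]. ⇒ new: f8, f29, f38, f31.
[2] r2 [f31 & f21 -> f34]; r8 [f29 -> f18]. ⇒ new: f34, f18.
[3] r6 [f18 & f34 -> f5]. ⇒ new: f5.

f17, f18, f21, f22, f25, f29, f31, f32, f33, f34, f38, f39, f5, f8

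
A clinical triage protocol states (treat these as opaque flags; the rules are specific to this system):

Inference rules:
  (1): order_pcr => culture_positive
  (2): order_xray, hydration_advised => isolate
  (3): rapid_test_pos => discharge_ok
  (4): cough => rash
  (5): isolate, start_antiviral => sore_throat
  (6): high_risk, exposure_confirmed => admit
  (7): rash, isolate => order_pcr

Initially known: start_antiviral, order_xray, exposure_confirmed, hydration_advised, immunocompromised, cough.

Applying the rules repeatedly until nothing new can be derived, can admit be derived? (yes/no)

no

Round 1 fires (2), (4), giving isolate, rash.
Round 2 fires (5), (7), giving sore_throat, order_pcr.
Round 3 fires (1), giving culture_positive.
Fixed point reached. admit is concluded only by (6); (6) needs high_risk (never derived).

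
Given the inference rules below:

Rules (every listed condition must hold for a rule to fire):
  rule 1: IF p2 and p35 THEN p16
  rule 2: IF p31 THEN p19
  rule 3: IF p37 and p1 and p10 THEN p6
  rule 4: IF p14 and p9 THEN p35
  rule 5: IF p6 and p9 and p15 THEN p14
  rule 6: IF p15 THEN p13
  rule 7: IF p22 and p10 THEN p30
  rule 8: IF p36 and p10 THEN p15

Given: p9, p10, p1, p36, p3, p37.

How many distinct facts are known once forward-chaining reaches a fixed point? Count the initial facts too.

Round 1 — rule 3, rule 8, derive p6, p15.
Round 2 — rule 5, rule 6, derive p14, p13.
Round 3 — rule 4, derive p35.
Closure: {p1, p10, p13, p14, p15, p3, p35, p36, p37, p6, p9} — 11 facts.

11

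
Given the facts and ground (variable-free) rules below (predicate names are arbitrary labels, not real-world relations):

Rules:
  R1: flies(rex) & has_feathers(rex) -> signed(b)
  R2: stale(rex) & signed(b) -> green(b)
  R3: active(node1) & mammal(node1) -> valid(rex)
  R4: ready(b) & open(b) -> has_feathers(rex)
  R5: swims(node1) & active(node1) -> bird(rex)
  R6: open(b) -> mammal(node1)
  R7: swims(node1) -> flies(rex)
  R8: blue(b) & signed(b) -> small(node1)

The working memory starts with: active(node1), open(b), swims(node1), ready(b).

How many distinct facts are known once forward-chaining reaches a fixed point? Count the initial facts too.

10

Round 1: R4 [ready(b) & open(b) -> has_feathers(rex)]; R5 [swims(node1) & active(node1) -> bird(rex)]; R6 [open(b) -> mammal(node1)]; R7 [swims(node1) -> flies(rex)]. Adds has_feathers(rex), bird(rex), mammal(node1), flies(rex).
Round 2: R1 [flies(rex) & has_feathers(rex) -> signed(b)]; R3 [active(node1) & mammal(node1) -> valid(rex)]. Adds signed(b), valid(rex).
Closure: {active(node1), bird(rex), flies(rex), has_feathers(rex), mammal(node1), open(b), ready(b), signed(b), swims(node1), valid(rex)} — 10 facts.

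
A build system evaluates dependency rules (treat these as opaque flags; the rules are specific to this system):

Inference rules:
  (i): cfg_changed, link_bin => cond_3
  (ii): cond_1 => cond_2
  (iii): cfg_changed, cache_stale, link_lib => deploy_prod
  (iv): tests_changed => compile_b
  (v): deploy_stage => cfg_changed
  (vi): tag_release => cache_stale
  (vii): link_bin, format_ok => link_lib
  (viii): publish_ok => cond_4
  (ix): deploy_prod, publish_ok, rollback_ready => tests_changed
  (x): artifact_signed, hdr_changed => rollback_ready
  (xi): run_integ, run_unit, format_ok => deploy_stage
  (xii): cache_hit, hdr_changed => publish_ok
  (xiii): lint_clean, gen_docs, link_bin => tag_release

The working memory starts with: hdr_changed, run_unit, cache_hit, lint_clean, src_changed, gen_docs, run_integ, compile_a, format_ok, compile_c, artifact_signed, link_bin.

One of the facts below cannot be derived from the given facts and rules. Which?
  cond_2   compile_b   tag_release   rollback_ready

Round 1 fires (vii), (x), (xi), (xii), (xiii), giving link_lib, rollback_ready, deploy_stage, publish_ok, tag_release.
Round 2 fires (v), (vi), (viii), giving cfg_changed, cache_stale, cond_4.
Round 3 fires (i), (iii), giving cond_3, deploy_prod.
Round 4 fires (ix), giving tests_changed.
Round 5 fires (iv), giving compile_b.
Derived: rollback_ready (round 1), compile_b (round 5), tag_release (round 1). cond_2 never appears in any round.

cond_2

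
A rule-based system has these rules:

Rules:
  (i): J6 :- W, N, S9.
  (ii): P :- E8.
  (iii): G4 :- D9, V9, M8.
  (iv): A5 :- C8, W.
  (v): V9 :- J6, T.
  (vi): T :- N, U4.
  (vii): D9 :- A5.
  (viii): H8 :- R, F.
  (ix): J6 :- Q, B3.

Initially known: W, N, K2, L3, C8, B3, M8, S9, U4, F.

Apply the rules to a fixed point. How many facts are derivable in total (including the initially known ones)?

[1] (i) [J6 :- W, N, S9.]; (iv) [A5 :- C8, W.]; (vi) [T :- N, U4.]. ⇒ new: J6, A5, T.
[2] (v) [V9 :- J6, T.]; (vii) [D9 :- A5.]. ⇒ new: V9, D9.
[3] (iii) [G4 :- D9, V9, M8.]. ⇒ new: G4.
Closure: {A5, B3, C8, D9, F, G4, J6, K2, L3, M8, N, S9, T, U4, V9, W} — 16 facts.

16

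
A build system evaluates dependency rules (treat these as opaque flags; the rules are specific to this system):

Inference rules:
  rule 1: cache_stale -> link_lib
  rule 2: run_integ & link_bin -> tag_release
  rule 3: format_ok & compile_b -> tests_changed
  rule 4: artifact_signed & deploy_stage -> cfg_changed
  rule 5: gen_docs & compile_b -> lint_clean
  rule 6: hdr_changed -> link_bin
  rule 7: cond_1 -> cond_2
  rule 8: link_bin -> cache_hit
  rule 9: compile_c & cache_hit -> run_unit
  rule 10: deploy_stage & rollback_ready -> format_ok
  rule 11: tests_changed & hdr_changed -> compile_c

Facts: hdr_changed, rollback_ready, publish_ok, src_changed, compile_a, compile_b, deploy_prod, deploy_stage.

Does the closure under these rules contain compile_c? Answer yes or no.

yes

Round 1: rule 6 [hdr_changed -> link_bin]; rule 10 [deploy_stage & rollback_ready -> format_ok]. Adds link_bin, format_ok.
Round 2: rule 3 [format_ok & compile_b -> tests_changed]; rule 8 [link_bin -> cache_hit]. Adds tests_changed, cache_hit.
Round 3: rule 11 [tests_changed & hdr_changed -> compile_c]. Adds compile_c.
Round 4: rule 9 [compile_c & cache_hit -> run_unit]. Adds run_unit.
compile_c appears in round 3, so it is derivable.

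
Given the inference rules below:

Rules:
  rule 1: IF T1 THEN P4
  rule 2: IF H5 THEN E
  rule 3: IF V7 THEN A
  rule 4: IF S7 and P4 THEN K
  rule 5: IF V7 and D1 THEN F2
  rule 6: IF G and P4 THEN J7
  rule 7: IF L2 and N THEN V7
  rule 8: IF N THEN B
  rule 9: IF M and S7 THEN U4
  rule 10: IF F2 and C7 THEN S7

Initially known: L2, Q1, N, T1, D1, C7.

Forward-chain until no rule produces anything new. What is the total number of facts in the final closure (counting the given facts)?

13

Round 1 — rule 1, rule 7, rule 8, derive P4, V7, B.
Round 2 — rule 3, rule 5, derive A, F2.
Round 3 — rule 10, derive S7.
Round 4 — rule 4, derive K.
Closure: {A, B, C7, D1, F2, K, L2, N, P4, Q1, S7, T1, V7} — 13 facts.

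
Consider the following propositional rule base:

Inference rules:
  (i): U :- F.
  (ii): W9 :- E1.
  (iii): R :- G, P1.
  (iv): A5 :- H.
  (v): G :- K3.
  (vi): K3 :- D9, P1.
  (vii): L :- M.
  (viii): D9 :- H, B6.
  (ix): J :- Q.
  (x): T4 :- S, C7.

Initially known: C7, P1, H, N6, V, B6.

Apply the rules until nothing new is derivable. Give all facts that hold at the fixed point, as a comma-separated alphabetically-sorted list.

A5, B6, C7, D9, G, H, K3, N6, P1, R, V

Round 1: (iv) [A5 :- H.]; (viii) [D9 :- H, B6.]. Adds A5, D9.
Round 2: (vi) [K3 :- D9, P1.]. Adds K3.
Round 3: (v) [G :- K3.]. Adds G.
Round 4: (iii) [R :- G, P1.]. Adds R.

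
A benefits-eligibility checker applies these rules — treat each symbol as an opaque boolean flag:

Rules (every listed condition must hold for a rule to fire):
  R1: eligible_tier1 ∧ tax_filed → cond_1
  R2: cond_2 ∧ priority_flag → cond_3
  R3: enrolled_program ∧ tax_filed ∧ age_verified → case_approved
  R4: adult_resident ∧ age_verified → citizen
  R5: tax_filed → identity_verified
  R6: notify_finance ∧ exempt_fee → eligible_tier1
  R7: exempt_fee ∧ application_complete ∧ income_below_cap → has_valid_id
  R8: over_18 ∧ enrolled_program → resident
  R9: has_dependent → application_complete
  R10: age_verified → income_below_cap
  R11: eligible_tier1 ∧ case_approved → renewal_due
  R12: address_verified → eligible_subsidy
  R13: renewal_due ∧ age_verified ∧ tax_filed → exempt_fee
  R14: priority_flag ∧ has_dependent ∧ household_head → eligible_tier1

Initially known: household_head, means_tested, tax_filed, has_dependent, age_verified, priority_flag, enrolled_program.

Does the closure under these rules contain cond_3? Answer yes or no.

Round 1 — R3, R5, R9, R10, R14, derive case_approved, identity_verified, application_complete, income_below_cap, eligible_tier1.
Round 2 — R1, R11, derive cond_1, renewal_due.
Round 3 — R13, derive exempt_fee.
Round 4 — R7, derive has_valid_id.
Fixed point reached. cond_3 is concluded only by R2; R2 needs cond_2 (never derived).

no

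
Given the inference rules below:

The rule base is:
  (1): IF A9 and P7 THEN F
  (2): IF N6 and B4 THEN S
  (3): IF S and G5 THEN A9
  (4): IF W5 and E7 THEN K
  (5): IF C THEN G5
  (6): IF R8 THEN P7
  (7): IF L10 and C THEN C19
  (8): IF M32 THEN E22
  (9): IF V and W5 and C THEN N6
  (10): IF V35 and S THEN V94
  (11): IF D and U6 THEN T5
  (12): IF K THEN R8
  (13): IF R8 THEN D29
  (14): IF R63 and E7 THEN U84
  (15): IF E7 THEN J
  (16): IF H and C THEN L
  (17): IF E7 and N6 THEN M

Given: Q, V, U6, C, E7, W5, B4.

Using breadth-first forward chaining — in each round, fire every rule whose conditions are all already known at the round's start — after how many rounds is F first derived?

[1] (4) [IF W5 and E7 THEN K]; (5) [IF C THEN G5]; (9) [IF V and W5 and C THEN N6]; (15) [IF E7 THEN J]. ⇒ new: K, G5, N6, J.
[2] (2) [IF N6 and B4 THEN S]; (12) [IF K THEN R8]; (17) [IF E7 and N6 THEN M]. ⇒ new: S, R8, M.
[3] (3) [IF S and G5 THEN A9]; (6) [IF R8 THEN P7]; (13) [IF R8 THEN D29]. ⇒ new: A9, P7, D29.
[4] (1) [IF A9 and P7 THEN F]. ⇒ new: F.
F first appears in round 4.

4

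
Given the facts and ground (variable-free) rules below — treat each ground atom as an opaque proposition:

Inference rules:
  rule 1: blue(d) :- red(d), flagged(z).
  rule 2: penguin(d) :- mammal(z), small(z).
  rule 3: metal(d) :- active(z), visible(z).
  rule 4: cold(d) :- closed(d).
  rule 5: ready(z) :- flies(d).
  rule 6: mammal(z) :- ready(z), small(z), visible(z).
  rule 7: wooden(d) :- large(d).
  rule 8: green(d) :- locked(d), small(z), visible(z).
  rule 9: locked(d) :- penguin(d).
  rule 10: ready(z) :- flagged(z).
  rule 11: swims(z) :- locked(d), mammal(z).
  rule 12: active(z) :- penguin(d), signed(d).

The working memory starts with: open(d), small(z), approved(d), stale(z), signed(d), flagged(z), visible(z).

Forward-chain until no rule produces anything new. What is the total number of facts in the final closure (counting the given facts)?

Round 1: rule 10 [ready(z) :- flagged(z).]. New: ready(z).
Round 2: rule 6 [mammal(z) :- ready(z), small(z), visible(z).]. New: mammal(z).
Round 3: rule 2 [penguin(d) :- mammal(z), small(z).]. New: penguin(d).
Round 4: rule 9 [locked(d) :- penguin(d).]; rule 12 [active(z) :- penguin(d), signed(d).]. New: locked(d), active(z).
Round 5: rule 3 [metal(d) :- active(z), visible(z).]; rule 8 [green(d) :- locked(d), small(z), visible(z).]; rule 11 [swims(z) :- locked(d), mammal(z).]. New: metal(d), green(d), swims(z).
Closure: {active(z), approved(d), flagged(z), green(d), locked(d), mammal(z), metal(d), open(d), penguin(d), ready(z), signed(d), small(z), stale(z), swims(z), visible(z)} — 15 facts.

15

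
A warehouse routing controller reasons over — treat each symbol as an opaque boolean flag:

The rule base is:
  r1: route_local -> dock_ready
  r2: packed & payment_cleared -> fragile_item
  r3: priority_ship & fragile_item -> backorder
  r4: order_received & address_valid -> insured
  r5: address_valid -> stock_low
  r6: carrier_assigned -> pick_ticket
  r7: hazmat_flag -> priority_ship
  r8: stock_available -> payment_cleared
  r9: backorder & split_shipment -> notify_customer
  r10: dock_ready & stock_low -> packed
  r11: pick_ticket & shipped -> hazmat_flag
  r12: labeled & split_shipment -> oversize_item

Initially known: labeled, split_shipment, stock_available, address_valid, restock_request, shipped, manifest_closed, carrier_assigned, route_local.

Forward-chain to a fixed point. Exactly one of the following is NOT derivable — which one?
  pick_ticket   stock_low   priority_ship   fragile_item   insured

insured

Round 1: r1 [route_local -> dock_ready]; r5 [address_valid -> stock_low]; r6 [carrier_assigned -> pick_ticket]; r8 [stock_available -> payment_cleared]; r12 [labeled & split_shipment -> oversize_item]. New: dock_ready, stock_low, pick_ticket, payment_cleared, oversize_item.
Round 2: r10 [dock_ready & stock_low -> packed]; r11 [pick_ticket & shipped -> hazmat_flag]. New: packed, hazmat_flag.
Round 3: r2 [packed & payment_cleared -> fragile_item]; r7 [hazmat_flag -> priority_ship]. New: fragile_item, priority_ship.
Round 4: r3 [priority_ship & fragile_item -> backorder]. New: backorder.
Round 5: r9 [backorder & split_shipment -> notify_customer]. New: notify_customer.
Derived: priority_ship (round 3), fragile_item (round 3), stock_low (round 1), pick_ticket (round 1). insured never appears in any round.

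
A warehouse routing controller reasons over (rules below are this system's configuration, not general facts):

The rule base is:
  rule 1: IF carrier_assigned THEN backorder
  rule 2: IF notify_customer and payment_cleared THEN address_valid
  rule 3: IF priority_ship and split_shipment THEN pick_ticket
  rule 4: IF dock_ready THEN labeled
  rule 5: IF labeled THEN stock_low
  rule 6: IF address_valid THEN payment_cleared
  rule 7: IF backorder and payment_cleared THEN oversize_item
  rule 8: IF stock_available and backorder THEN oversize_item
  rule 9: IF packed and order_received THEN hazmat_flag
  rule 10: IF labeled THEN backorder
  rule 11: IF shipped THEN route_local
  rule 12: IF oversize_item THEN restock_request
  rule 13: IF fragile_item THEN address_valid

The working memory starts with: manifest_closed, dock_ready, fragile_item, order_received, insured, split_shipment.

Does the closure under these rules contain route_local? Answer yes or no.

Round 1: rule 4 [IF dock_ready THEN labeled]; rule 13 [IF fragile_item THEN address_valid]. New: labeled, address_valid.
Round 2: rule 5 [IF labeled THEN stock_low]; rule 6 [IF address_valid THEN payment_cleared]; rule 10 [IF labeled THEN backorder]. New: stock_low, payment_cleared, backorder.
Round 3: rule 7 [IF backorder and payment_cleared THEN oversize_item]. New: oversize_item.
Round 4: rule 12 [IF oversize_item THEN restock_request]. New: restock_request.
Fixed point reached. route_local is concluded only by rule 11; rule 11 needs shipped (never derived).

no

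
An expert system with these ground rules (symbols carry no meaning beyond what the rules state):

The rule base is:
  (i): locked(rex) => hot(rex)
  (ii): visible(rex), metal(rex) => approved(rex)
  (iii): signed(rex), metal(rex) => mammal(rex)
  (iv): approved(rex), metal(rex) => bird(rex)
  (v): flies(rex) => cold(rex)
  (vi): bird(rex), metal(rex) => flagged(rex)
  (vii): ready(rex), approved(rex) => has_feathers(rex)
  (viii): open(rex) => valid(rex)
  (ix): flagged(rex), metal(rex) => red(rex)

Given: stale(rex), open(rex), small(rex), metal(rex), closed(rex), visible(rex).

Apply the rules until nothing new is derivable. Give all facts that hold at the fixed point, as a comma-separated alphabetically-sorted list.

approved(rex), bird(rex), closed(rex), flagged(rex), metal(rex), open(rex), red(rex), small(rex), stale(rex), valid(rex), visible(rex)

Round 1: (ii) [visible(rex), metal(rex) => approved(rex)]; (viii) [open(rex) => valid(rex)]. Adds approved(rex), valid(rex).
Round 2: (iv) [approved(rex), metal(rex) => bird(rex)]. Adds bird(rex).
Round 3: (vi) [bird(rex), metal(rex) => flagged(rex)]. Adds flagged(rex).
Round 4: (ix) [flagged(rex), metal(rex) => red(rex)]. Adds red(rex).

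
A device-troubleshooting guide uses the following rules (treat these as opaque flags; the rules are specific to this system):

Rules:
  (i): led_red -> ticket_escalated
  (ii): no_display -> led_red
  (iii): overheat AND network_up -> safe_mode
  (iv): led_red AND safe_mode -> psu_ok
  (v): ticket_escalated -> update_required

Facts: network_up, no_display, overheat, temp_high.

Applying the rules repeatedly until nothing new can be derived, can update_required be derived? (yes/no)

yes

Round 1 fires (ii), (iii), giving led_red, safe_mode.
Round 2 fires (i), (iv), giving ticket_escalated, psu_ok.
Round 3 fires (v), giving update_required.
update_required appears in round 3, so it is derivable.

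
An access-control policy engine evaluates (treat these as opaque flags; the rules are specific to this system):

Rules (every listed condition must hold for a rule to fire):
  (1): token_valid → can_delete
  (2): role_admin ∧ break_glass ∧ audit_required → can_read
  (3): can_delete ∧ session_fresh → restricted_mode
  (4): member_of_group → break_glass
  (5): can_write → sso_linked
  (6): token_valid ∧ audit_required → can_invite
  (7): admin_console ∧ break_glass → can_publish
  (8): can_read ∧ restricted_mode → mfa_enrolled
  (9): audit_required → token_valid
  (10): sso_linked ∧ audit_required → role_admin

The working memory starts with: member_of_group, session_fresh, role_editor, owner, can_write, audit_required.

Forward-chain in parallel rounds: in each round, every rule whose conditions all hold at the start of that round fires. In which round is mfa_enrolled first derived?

Round 1 fires (4), (5), (9), giving break_glass, sso_linked, token_valid.
Round 2 fires (1), (6), (10), giving can_delete, can_invite, role_admin.
Round 3 fires (2), (3), giving can_read, restricted_mode.
Round 4 fires (8), giving mfa_enrolled.
mfa_enrolled first appears in round 4.

4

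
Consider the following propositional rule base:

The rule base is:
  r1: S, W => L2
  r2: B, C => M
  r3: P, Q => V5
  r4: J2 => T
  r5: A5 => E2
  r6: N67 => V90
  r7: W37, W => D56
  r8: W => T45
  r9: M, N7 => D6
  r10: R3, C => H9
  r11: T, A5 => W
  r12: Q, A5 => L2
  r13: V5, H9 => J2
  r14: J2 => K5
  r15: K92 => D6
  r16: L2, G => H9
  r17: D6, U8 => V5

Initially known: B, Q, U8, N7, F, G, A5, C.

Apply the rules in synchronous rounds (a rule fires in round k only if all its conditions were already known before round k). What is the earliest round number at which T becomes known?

[1] r2 [B, C => M]; r5 [A5 => E2]; r12 [Q, A5 => L2]. ⇒ new: M, E2, L2.
[2] r9 [M, N7 => D6]; r16 [L2, G => H9]. ⇒ new: D6, H9.
[3] r17 [D6, U8 => V5]. ⇒ new: V5.
[4] r13 [V5, H9 => J2]. ⇒ new: J2.
[5] r4 [J2 => T]; r14 [J2 => K5]. ⇒ new: T, K5.
T first appears in round 5.

5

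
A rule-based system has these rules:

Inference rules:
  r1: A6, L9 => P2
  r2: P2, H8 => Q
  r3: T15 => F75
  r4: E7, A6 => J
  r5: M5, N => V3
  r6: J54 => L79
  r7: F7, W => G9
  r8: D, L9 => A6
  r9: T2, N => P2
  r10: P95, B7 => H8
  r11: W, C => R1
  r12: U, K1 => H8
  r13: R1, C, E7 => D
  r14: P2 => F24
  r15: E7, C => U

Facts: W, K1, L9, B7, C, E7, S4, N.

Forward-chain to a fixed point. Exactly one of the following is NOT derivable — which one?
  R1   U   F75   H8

[1] r11 [W, C => R1]; r15 [E7, C => U]. ⇒ new: R1, U.
[2] r12 [U, K1 => H8]; r13 [R1, C, E7 => D]. ⇒ new: H8, D.
[3] r8 [D, L9 => A6]. ⇒ new: A6.
[4] r1 [A6, L9 => P2]; r4 [E7, A6 => J]. ⇒ new: P2, J.
[5] r2 [P2, H8 => Q]; r14 [P2 => F24]. ⇒ new: Q, F24.
Derived: R1 (round 1), U (round 1), H8 (round 2). F75 never appears in any round.

F75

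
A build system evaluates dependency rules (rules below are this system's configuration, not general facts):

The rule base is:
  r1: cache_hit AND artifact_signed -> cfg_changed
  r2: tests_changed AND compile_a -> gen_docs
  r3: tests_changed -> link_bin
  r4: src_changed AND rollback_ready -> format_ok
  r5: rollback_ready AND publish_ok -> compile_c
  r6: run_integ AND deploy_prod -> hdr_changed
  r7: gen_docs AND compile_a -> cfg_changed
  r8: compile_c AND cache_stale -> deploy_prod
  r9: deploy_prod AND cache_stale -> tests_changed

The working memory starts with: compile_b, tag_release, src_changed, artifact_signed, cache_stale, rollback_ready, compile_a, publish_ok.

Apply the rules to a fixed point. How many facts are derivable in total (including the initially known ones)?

Round 1: r4 [src_changed AND rollback_ready -> format_ok]; r5 [rollback_ready AND publish_ok -> compile_c]. New: format_ok, compile_c.
Round 2: r8 [compile_c AND cache_stale -> deploy_prod]. New: deploy_prod.
Round 3: r9 [deploy_prod AND cache_stale -> tests_changed]. New: tests_changed.
Round 4: r2 [tests_changed AND compile_a -> gen_docs]; r3 [tests_changed -> link_bin]. New: gen_docs, link_bin.
Round 5: r7 [gen_docs AND compile_a -> cfg_changed]. New: cfg_changed.
Closure: {artifact_signed, cache_stale, cfg_changed, compile_a, compile_b, compile_c, deploy_prod, format_ok, gen_docs, link_bin, publish_ok, rollback_ready, src_changed, tag_release, tests_changed} — 15 facts.

15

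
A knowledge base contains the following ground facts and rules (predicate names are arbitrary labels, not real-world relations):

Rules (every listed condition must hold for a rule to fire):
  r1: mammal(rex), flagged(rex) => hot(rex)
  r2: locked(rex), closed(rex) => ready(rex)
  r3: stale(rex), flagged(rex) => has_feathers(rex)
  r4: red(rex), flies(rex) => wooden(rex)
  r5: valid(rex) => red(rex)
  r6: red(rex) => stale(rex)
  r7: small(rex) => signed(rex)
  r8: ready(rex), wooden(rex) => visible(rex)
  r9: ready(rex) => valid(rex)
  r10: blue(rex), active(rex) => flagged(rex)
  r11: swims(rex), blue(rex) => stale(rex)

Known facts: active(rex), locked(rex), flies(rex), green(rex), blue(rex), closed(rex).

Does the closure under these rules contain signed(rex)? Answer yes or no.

no

[1] r2 [locked(rex), closed(rex) => ready(rex)]; r10 [blue(rex), active(rex) => flagged(rex)]. ⇒ new: ready(rex), flagged(rex).
[2] r9 [ready(rex) => valid(rex)]. ⇒ new: valid(rex).
[3] r5 [valid(rex) => red(rex)]. ⇒ new: red(rex).
[4] r4 [red(rex), flies(rex) => wooden(rex)]; r6 [red(rex) => stale(rex)]. ⇒ new: wooden(rex), stale(rex).
[5] r3 [stale(rex), flagged(rex) => has_feathers(rex)]; r8 [ready(rex), wooden(rex) => visible(rex)]. ⇒ new: has_feathers(rex), visible(rex).
Fixed point reached. signed(rex) is concluded only by r7; r7 needs small(rex) (never derived).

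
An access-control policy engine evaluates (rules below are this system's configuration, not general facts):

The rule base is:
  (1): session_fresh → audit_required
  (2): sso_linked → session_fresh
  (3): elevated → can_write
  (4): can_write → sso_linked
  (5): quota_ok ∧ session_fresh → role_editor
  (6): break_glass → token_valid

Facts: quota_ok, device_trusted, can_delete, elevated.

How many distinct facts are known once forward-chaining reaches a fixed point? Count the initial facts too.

9

[1] (3) [elevated → can_write]. ⇒ new: can_write.
[2] (4) [can_write → sso_linked]. ⇒ new: sso_linked.
[3] (2) [sso_linked → session_fresh]. ⇒ new: session_fresh.
[4] (1) [session_fresh → audit_required]; (5) [quota_ok ∧ session_fresh → role_editor]. ⇒ new: audit_required, role_editor.
Closure: {audit_required, can_delete, can_write, device_trusted, elevated, quota_ok, role_editor, session_fresh, sso_linked} — 9 facts.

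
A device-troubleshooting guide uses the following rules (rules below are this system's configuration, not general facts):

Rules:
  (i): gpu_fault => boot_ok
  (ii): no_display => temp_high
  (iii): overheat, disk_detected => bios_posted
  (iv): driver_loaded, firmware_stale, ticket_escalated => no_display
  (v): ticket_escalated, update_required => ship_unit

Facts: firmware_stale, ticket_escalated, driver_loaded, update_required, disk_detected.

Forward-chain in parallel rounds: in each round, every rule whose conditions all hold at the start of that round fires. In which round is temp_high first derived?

Round 1: (iv) [driver_loaded, firmware_stale, ticket_escalated => no_display]; (v) [ticket_escalated, update_required => ship_unit]. Adds no_display, ship_unit.
Round 2: (ii) [no_display => temp_high]. Adds temp_high.
temp_high first appears in round 2.

2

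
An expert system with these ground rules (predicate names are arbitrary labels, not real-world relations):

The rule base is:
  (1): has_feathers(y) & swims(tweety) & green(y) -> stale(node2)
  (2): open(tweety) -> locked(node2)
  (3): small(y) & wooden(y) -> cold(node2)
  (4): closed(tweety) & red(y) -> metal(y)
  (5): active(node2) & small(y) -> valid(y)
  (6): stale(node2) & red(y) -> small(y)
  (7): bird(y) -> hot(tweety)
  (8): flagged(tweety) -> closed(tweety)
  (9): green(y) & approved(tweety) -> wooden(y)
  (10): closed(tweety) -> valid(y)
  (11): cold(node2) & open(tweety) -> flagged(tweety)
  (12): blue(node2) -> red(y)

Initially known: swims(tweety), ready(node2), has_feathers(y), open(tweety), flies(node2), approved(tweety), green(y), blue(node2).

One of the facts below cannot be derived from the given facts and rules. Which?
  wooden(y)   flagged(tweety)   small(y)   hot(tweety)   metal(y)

hot(tweety)

[1] (1) [has_feathers(y) & swims(tweety) & green(y) -> stale(node2)]; (2) [open(tweety) -> locked(node2)]; (9) [green(y) & approved(tweety) -> wooden(y)]; (12) [blue(node2) -> red(y)]. ⇒ new: stale(node2), locked(node2), wooden(y), red(y).
[2] (6) [stale(node2) & red(y) -> small(y)]. ⇒ new: small(y).
[3] (3) [small(y) & wooden(y) -> cold(node2)]. ⇒ new: cold(node2).
[4] (11) [cold(node2) & open(tweety) -> flagged(tweety)]. ⇒ new: flagged(tweety).
[5] (8) [flagged(tweety) -> closed(tweety)]. ⇒ new: closed(tweety).
[6] (4) [closed(tweety) & red(y) -> metal(y)]; (10) [closed(tweety) -> valid(y)]. ⇒ new: metal(y), valid(y).
Derived: flagged(tweety) (round 4), small(y) (round 2), metal(y) (round 6), wooden(y) (round 1). hot(tweety) never appears in any round.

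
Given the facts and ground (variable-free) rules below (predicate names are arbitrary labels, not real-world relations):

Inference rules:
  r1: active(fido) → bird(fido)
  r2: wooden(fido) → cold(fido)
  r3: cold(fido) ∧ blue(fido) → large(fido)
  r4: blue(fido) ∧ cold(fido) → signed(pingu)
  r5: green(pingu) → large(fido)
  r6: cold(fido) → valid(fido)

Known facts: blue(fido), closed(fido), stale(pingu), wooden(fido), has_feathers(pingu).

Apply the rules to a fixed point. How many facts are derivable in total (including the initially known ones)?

Round 1: r2 [wooden(fido) → cold(fido)]. New: cold(fido).
Round 2: r3 [cold(fido) ∧ blue(fido) → large(fido)]; r4 [blue(fido) ∧ cold(fido) → signed(pingu)]; r6 [cold(fido) → valid(fido)]. New: large(fido), signed(pingu), valid(fido).
Closure: {blue(fido), closed(fido), cold(fido), has_feathers(pingu), large(fido), signed(pingu), stale(pingu), valid(fido), wooden(fido)} — 9 facts.

9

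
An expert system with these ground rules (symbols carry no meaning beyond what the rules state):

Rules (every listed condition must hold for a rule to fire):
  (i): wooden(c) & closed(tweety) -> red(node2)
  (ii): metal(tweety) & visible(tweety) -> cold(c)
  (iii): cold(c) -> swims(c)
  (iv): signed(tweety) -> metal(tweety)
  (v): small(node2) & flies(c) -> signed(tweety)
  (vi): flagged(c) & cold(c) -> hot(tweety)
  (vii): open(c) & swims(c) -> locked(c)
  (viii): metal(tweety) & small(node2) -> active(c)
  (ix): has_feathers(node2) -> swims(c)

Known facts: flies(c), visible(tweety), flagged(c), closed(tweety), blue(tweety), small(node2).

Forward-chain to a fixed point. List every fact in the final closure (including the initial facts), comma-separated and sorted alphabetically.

Round 1 — (v), derive signed(tweety).
Round 2 — (iv), derive metal(tweety).
Round 3 — (ii), (viii), derive cold(c), active(c).
Round 4 — (iii), (vi), derive swims(c), hot(tweety).

active(c), blue(tweety), closed(tweety), cold(c), flagged(c), flies(c), hot(tweety), metal(tweety), signed(tweety), small(node2), swims(c), visible(tweety)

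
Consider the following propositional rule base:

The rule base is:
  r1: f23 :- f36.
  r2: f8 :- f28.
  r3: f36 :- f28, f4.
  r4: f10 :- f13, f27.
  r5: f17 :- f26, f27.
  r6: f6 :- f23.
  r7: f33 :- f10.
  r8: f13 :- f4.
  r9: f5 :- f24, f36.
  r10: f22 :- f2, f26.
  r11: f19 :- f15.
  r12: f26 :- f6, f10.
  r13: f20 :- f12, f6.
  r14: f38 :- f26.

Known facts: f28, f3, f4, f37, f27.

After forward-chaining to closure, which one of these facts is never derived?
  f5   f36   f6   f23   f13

Round 1 — r2, r3, r8, derive f8, f36, f13.
Round 2 — r1, r4, derive f23, f10.
Round 3 — r6, r7, derive f6, f33.
Round 4 — r12, derive f26.
Round 5 — r5, r14, derive f17, f38.
Derived: f6 (round 3), f36 (round 1), f23 (round 2), f13 (round 1). f5 never appears in any round.

f5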